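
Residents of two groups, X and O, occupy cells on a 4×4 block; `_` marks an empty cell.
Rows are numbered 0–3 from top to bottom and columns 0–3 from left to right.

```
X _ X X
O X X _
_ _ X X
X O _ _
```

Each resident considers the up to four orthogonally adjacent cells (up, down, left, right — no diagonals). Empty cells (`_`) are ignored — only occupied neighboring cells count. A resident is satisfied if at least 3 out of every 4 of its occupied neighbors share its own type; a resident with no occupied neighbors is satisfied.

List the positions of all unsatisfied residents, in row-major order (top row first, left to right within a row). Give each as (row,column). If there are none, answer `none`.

Row 0: (0,0)X 0/1 ✗ · (0,2)X 2/2 ✓ · (0,3)X 1/1 ✓
Row 1: (1,0)O 0/2 ✗ · (1,1)X 1/2 ✗ · (1,2)X 3/3 ✓
Row 2: (2,2)X 2/2 ✓ · (2,3)X 1/1 ✓
Row 3: (3,0)X 0/1 ✗ · (3,1)O 0/1 ✗

(0,0), (1,0), (1,1), (3,0), (3,1)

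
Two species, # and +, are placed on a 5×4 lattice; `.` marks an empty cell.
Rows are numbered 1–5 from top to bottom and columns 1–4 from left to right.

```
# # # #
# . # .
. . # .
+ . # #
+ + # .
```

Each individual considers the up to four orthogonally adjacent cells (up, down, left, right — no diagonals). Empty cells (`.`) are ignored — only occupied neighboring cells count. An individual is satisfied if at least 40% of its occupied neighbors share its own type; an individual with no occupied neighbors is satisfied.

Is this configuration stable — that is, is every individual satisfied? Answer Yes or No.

Yes

(1,1)# 2/2 ✓
(1,2)# 2/2 ✓
(1,3)# 3/3 ✓
(1,4)# 1/1 ✓
(2,1)# 1/1 ✓
(2,3)# 2/2 ✓
(3,3)# 2/2 ✓
(4,1)+ 1/1 ✓
(4,3)# 3/3 ✓
(4,4)# 1/1 ✓
(5,1)+ 2/2 ✓
(5,2)+ 1/2 ✓
(5,3)# 1/2 ✓
All meet the threshold, so the configuration is stable.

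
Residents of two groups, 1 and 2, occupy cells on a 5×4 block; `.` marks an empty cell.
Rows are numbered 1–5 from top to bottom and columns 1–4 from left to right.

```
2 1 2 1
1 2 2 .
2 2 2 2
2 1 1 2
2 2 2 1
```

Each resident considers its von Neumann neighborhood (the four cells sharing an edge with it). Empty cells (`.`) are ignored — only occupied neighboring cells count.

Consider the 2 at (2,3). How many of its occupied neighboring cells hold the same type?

3

Occupied neighbors of (2,3): (1,3)=2, (3,3)=2, (2,2)=2.
Same type (2): 3 of 3.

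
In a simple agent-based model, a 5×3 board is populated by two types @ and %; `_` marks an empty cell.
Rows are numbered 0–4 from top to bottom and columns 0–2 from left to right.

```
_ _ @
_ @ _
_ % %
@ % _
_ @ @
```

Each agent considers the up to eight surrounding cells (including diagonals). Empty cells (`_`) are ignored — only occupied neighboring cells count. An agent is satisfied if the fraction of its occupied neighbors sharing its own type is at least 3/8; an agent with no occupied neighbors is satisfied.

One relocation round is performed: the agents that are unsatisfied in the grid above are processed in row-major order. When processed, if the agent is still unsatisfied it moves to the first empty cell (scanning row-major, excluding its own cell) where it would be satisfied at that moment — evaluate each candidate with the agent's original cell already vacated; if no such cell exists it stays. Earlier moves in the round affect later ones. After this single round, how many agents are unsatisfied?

Initially unsatisfied (in order): (1,1), (3,0).
  (1,1) → (0,0).
  (3,0) → (0,1).
Resulting grid:
@ @ @
_ _ _
_ % %
_ % _
_ @ @
All satisfied now.

0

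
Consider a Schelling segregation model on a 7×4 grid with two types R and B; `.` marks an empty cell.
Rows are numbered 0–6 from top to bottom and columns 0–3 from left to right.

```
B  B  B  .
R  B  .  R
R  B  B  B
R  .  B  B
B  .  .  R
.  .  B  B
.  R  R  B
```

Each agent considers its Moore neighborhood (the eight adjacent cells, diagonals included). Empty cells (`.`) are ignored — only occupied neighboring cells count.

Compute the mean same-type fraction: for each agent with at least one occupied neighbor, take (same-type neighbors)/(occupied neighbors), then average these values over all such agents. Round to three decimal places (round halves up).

0.489

(0,0)B 2/3
(0,1)B 3/4
(0,2)B 2/3
(1,0)R 1/5
(1,1)B 5/7
(1,3)R 0/3
(2,0)R 2/4
(2,1)B 3/6
(2,2)B 5/6
(2,3)B 3/4
(3,0)R 1/3
(3,2)B 4/5
(3,3)B 3/4
(4,0)B 0/1
(4,3)R 0/4
(5,2)B 2/5
(5,3)B 2/4
(6,1)R 1/2
(6,2)R 1/4
(6,3)B 2/3
Sum over 20 agents: 2/3 + 3/4 + 2/3 + 1/5 + 5/7 + 0/3 + 2/4 + 3/6 + 5/6 + 3/4 + 1/3 + 4/5 + 3/4 + 0/1 + 0/4 + 2/5 + 2/4 + 1/2 + 1/4 + 2/3 = 1027/105; mean = 1027/105 ÷ 20 = 1027/2100 = 0.489047… → 0.489.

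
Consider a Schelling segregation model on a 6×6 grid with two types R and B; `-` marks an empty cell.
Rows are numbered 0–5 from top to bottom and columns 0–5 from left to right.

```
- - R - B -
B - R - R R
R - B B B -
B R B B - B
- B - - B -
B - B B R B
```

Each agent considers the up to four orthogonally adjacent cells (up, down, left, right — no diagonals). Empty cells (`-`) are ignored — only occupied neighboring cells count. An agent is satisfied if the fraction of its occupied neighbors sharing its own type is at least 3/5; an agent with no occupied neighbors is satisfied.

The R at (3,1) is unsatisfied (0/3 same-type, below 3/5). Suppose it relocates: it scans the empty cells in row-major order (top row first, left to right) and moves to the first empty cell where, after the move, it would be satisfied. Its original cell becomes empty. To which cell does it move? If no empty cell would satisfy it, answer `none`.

Vacating (3,1). Empty cells in order:
  (0,0): 0/1 same-type → still unsatisfied.
  (0,1): 1/1 same-type → satisfied — stop here.

(0,1)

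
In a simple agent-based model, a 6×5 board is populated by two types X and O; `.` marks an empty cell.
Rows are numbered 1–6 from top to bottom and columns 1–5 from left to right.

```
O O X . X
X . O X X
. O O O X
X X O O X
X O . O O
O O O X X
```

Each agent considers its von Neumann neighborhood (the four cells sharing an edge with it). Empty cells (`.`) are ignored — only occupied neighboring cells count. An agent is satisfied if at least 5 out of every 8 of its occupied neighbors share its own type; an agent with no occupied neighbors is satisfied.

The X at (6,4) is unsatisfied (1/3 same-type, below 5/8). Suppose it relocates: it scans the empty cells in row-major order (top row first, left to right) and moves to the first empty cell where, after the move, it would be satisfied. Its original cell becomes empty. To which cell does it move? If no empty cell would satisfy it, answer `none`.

Vacating (6,4). Empty cells in order:
  (1,4): 3/3 same-type → satisfied — stop here.

(1,4)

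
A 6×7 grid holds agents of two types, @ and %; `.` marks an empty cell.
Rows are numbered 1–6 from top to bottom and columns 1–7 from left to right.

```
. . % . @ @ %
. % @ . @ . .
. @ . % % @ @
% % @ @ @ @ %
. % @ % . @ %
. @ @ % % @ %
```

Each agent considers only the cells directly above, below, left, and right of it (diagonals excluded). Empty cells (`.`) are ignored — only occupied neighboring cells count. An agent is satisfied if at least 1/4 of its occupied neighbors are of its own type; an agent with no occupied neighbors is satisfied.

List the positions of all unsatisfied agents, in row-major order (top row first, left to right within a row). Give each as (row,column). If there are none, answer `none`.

(1,3), (1,7), (2,2), (2,3), (3,2)

(1,3)% 0/1 unhappy
(1,5)@ 2/2 ok
(1,6)@ 1/2 ok
(1,7)% 0/1 unhappy
(2,2)% 0/2 unhappy
(2,3)@ 0/2 unhappy
(2,5)@ 1/2 ok
(3,2)@ 0/2 unhappy
(3,4)% 1/2 ok
(3,5)% 1/4 ok
(3,6)@ 2/3 ok
(3,7)@ 1/2 ok
(4,1)% 1/1 ok
(4,2)% 2/4 ok
(4,3)@ 2/3 ok
(4,4)@ 2/4 ok
(4,5)@ 2/3 ok
(4,6)@ 3/4 ok
(4,7)% 1/3 ok
(5,2)% 1/3 ok
(5,3)@ 2/4 ok
(5,4)% 1/3 ok
(5,6)@ 2/3 ok
(5,7)% 2/3 ok
(6,2)@ 1/2 ok
(6,3)@ 2/3 ok
(6,4)% 2/3 ok
(6,5)% 1/2 ok
(6,6)@ 1/3 ok
(6,7)% 1/2 ok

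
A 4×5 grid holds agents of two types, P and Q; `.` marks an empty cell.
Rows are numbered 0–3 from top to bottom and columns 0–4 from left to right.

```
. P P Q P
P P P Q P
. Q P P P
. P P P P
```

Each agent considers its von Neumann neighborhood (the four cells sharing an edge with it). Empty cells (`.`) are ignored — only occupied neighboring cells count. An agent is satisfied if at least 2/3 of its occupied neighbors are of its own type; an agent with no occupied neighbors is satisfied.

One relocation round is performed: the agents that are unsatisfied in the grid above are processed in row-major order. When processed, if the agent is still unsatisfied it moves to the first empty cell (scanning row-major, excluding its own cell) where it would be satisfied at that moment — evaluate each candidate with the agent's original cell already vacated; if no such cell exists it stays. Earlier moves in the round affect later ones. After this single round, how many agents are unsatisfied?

Initially unsatisfied (in order): (0,3), (0,4), (1,3), (2,1), (3,1).
  (0,3): no empty cell satisfies it; stays.
  (0,4) → (0,0).
  (1,3): no empty cell satisfies it; stays.
  (2,1): no empty cell satisfies it; stays.
  (3,1) → (3,0).
Resulting grid:
P P P Q .
P P P Q P
. Q P P P
P . P P P
Unsatisfied now: (0,3), (1,3), (1,4), (2,1).

4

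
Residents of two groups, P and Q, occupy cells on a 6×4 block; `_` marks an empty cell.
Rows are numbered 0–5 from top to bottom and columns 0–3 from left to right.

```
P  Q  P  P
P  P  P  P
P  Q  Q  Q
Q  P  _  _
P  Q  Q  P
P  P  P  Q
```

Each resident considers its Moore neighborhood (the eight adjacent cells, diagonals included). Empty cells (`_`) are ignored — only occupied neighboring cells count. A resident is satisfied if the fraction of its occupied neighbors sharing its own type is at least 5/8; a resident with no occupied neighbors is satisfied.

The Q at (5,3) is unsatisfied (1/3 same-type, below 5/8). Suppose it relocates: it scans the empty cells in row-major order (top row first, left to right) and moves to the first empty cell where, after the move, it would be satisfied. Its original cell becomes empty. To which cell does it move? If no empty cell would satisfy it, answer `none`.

(3,2)

Vacating (5,3). Empty cells in order:
  (3,2): 5/7 same-type → satisfied — stop here.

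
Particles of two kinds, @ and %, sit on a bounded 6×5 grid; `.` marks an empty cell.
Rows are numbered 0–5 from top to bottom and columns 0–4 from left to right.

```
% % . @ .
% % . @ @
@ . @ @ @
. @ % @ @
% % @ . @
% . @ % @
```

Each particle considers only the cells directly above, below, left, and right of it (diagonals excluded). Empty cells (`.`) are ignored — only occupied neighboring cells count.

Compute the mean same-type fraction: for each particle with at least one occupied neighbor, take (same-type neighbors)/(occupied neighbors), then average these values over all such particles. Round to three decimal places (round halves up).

0.674

(0,0)% 2/2
(0,1)% 2/2
(0,3)@ 1/1
(1,0)% 2/3
(1,1)% 2/2
(1,3)@ 3/3
(1,4)@ 2/2
(2,0)@ 0/1
(2,2)@ 1/2
(2,3)@ 4/4
(2,4)@ 3/3
(3,1)@ 0/2
(3,2)% 0/4
(3,3)@ 2/3
(3,4)@ 3/3
(4,0)% 2/2
(4,1)% 1/3
(4,2)@ 1/3
(4,4)@ 2/2
(5,0)% 1/1
(5,2)@ 1/2
(5,3)% 0/2
(5,4)@ 1/2
Sum over 23 particles: 2/2 + 2/2 + 1/1 + 2/3 + 2/2 + 3/3 + 2/2 + 0/1 + 1/2 + 4/4 + 3/3 + 0/2 + 0/4 + 2/3 + 3/3 + 2/2 + 1/3 + 1/3 + 2/2 + 1/1 + 1/2 + 0/2 + 1/2 = 31/2; mean = 31/2 ÷ 23 = 31/46 = 0.673913… → 0.674.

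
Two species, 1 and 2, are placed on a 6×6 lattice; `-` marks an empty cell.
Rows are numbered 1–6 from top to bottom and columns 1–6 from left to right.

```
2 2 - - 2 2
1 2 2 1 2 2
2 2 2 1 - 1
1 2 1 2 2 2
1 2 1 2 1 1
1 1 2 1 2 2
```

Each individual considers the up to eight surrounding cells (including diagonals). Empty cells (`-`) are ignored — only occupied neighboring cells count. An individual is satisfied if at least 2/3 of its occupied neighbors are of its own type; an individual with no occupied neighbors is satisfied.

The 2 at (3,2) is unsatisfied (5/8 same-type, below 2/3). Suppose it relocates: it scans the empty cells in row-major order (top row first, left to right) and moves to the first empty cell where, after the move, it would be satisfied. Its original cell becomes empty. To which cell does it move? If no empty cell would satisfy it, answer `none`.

(1,3)

Vacating (3,2). Empty cells in order:
  (1,3): 3/4 same-type → satisfied — stop here.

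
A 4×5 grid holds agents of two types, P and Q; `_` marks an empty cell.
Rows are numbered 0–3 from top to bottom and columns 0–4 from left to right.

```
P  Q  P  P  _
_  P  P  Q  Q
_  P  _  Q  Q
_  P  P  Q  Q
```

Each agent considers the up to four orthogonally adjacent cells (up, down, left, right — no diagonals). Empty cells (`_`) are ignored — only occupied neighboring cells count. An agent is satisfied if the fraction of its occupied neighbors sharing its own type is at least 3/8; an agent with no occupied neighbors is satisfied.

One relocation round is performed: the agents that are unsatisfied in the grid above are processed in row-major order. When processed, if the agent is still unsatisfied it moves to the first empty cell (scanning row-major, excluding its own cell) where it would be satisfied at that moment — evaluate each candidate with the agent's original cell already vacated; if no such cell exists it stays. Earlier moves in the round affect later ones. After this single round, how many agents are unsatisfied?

Initially unsatisfied (in order): (0,0), (0,1).
  (0,0) → (0,4).
  (0,1) → (0,0).
Resulting grid:
Q _ P P P
_ P P Q Q
_ P _ Q Q
_ P P Q Q
All satisfied now.

0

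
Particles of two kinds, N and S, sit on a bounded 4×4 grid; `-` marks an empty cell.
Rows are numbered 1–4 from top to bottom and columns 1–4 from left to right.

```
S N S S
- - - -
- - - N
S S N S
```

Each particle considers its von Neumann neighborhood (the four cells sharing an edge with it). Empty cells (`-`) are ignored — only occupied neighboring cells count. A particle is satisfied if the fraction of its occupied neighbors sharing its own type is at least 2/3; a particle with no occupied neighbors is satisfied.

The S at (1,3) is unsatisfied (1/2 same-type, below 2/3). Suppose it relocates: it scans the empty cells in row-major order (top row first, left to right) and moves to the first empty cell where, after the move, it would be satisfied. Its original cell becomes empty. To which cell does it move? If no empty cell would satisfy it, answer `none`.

Vacating (1,3). Empty cells in order:
  (2,1): 1/1 same-type → satisfied — stop here.

(2,1)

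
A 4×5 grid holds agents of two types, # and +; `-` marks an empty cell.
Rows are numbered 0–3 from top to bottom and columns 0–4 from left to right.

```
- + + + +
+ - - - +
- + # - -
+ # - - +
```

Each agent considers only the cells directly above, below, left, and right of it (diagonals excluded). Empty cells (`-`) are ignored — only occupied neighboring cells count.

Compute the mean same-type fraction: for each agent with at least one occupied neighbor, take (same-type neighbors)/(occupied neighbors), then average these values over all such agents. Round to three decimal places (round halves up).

0.556

(0,1)+ 1/1
(0,2)+ 2/2
(0,3)+ 2/2
(0,4)+ 2/2
(1,0)+ — no occupied neighbors
(1,4)+ 1/1
(2,1)+ 0/2
(2,2)# 0/1
(3,0)+ 0/1
(3,1)# 0/2
(3,4)+ — no occupied neighbors
Sum over 9 agents: 1/1 + 2/2 + 2/2 + 2/2 + 1/1 + 0/2 + 0/1 + 0/1 + 0/2 = 5; mean = 5 ÷ 9 = 5/9 = 0.555555… → 0.556.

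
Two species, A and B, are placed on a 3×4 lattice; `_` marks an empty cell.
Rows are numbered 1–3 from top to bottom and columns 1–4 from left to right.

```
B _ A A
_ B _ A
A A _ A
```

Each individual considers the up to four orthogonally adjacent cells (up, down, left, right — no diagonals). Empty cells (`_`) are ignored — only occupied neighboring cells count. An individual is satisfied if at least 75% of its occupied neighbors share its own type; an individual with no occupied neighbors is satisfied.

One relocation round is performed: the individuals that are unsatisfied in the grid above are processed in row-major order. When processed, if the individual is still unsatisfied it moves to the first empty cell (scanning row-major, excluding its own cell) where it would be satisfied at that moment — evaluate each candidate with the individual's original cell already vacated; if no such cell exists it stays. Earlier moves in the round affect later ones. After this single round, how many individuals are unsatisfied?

Initially unsatisfied (in order): (2,2), (3,2).
  (2,2): no empty cell satisfies it; stays.
  (3,2) → (3,3).
Resulting grid:
B _ A A
_ B _ A
A _ A A
All satisfied now.

0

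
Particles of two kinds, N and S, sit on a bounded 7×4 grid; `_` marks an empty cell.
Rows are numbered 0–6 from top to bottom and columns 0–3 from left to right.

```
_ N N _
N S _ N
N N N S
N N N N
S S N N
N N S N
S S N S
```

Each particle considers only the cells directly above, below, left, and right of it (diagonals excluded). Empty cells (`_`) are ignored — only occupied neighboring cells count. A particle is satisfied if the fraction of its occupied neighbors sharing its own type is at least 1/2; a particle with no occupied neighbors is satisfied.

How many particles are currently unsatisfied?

Row 0: (0,1)N 1/2 satisfied · (0,2)N 1/1 satisfied
Row 1: (1,0)N 1/2 satisfied · (1,1)S 0/3 not · (1,3)N 0/1 not
Row 2: (2,0)N 3/3 satisfied · (2,1)N 3/4 satisfied · (2,2)N 2/3 satisfied · (2,3)S 0/3 not
Row 3: (3,0)N 2/3 satisfied · (3,1)N 3/4 satisfied · (3,2)N 4/4 satisfied · (3,3)N 2/3 satisfied
Row 4: (4,0)S 1/3 not · (4,1)S 1/4 not · (4,2)N 2/4 satisfied · (4,3)N 3/3 satisfied
Row 5: (5,0)N 1/3 not · (5,1)N 1/4 not · (5,2)S 0/4 not · (5,3)N 1/3 not
Row 6: (6,0)S 1/2 satisfied · (6,1)S 1/3 not · (6,2)N 0/3 not · (6,3)S 0/2 not
Unsatisfied: (1,1), (1,3), (2,3), (4,0), (4,1), (5,0), (5,1), (5,2), (5,3), (6,1), (6,2), (6,3) — 12 in total.

12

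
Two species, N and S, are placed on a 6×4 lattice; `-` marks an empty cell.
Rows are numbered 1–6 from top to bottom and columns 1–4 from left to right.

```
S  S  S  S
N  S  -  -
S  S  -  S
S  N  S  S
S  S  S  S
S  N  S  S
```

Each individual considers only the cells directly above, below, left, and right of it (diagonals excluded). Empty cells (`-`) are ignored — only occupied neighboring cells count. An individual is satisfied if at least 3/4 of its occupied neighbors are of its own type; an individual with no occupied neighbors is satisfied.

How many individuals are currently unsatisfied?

Row 1: (1,1)S 1/2 ✗ · (1,2)S 3/3 ✓ · (1,3)S 2/2 ✓ · (1,4)S 1/1 ✓
Row 2: (2,1)N 0/3 ✗ · (2,2)S 2/3 ✗
Row 3: (3,1)S 2/3 ✗ · (3,2)S 2/3 ✗ · (3,4)S 1/1 ✓
Row 4: (4,1)S 2/3 ✗ · (4,2)N 0/4 ✗ · (4,3)S 2/3 ✗ · (4,4)S 3/3 ✓
Row 5: (5,1)S 3/3 ✓ · (5,2)S 2/4 ✗ · (5,3)S 4/4 ✓ · (5,4)S 3/3 ✓
Row 6: (6,1)S 1/2 ✗ · (6,2)N 0/3 ✗ · (6,3)S 2/3 ✗ · (6,4)S 2/2 ✓
Unsatisfied: (1,1), (2,1), (2,2), (3,1), (3,2), (4,1), (4,2), (4,3), (5,2), (6,1), (6,2), (6,3) — 12 in total.

12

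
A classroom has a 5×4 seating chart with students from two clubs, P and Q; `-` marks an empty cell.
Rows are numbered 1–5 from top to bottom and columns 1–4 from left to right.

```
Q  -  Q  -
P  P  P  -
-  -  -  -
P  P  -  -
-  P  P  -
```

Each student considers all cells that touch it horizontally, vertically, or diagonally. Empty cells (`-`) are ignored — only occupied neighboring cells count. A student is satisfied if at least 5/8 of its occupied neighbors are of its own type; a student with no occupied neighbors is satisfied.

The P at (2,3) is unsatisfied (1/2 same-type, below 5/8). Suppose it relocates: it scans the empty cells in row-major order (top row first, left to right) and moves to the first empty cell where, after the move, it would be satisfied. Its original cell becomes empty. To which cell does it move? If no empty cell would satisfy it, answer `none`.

Vacating (2,3). Empty cells in order:
  (1,2): 2/4 same-type → still unsatisfied.
  (1,4): 0/1 same-type → still unsatisfied.
  (2,4): 0/1 same-type → still unsatisfied.
  (3,1): 4/4 same-type → satisfied — stop here.

(3,1)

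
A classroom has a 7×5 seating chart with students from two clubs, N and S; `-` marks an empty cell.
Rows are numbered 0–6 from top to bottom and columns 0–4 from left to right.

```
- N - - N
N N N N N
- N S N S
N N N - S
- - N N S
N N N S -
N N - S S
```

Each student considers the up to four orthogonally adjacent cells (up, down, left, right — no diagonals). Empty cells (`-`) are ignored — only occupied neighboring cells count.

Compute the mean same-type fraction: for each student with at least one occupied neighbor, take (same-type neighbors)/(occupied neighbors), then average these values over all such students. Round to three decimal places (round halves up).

Row 0: (0,1)N 1/1 · (0,4)N 1/1
Row 1: (1,0)N 1/1 · (1,1)N 4/4 · (1,2)N 2/3 · (1,3)N 3/3 · (1,4)N 2/3
Row 2: (2,1)N 2/3 · (2,2)S 0/4 · (2,3)N 1/3 · (2,4)S 1/3
Row 3: (3,0)N 1/1 · (3,1)N 3/3 · (3,2)N 2/3 · (3,4)S 2/2
Row 4: (4,2)N 3/3 · (4,3)N 1/3 · (4,4)S 1/2
Row 5: (5,0)N 2/2 · (5,1)N 3/3 · (5,2)N 2/3 · (5,3)S 1/3
Row 6: (6,0)N 2/2 · (6,1)N 2/2 · (6,3)S 2/2 · (6,4)S 1/1
Sum over 26 students: 1/1 + 1/1 + 1/1 + 4/4 + 2/3 + 3/3 + 2/3 + 2/3 + 0/4 + 1/3 + 1/3 + 1/1 + 3/3 + 2/3 + 2/2 + 3/3 + 1/3 + 1/2 + 2/2 + 3/3 + 2/3 + 1/3 + 2/2 + 2/2 + 2/2 + 1/1 = 121/6; mean = 121/6 ÷ 26 = 121/156 = 0.775641… → 0.776.

0.776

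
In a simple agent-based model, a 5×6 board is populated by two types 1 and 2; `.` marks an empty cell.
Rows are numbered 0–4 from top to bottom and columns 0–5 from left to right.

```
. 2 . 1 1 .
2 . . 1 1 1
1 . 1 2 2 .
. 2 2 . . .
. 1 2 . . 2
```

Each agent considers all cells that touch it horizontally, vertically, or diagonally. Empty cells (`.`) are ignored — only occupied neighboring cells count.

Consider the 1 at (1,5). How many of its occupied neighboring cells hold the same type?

Occupied neighbors of (1,5): (0,4)=1, (1,4)=1, (2,4)=2.
Same type (1): 2 of 3.

2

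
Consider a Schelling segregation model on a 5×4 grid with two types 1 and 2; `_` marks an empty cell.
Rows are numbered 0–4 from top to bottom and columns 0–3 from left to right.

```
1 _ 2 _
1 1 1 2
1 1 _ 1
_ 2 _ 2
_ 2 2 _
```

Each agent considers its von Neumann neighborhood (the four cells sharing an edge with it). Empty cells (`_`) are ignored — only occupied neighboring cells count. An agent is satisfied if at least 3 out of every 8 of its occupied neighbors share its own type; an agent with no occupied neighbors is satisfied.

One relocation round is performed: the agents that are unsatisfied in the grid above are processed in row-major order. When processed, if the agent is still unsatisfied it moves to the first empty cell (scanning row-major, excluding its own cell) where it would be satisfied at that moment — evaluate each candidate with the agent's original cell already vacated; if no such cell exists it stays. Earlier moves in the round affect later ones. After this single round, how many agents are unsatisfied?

1

Initially unsatisfied (in order): (0,2), (1,2), (1,3), (2,3), (3,3).
  (0,2) → (0,3).
  (1,2): now satisfied by earlier moves; stays.
  (1,3) → (0,2).
  (2,3) → (0,1).
  (3,3): now satisfied by earlier moves; stays.
Resulting grid:
1 1 2 2
1 1 1 _
1 1 _ _
_ 2 _ 2
_ 2 2 _
Unsatisfied now: (0,2).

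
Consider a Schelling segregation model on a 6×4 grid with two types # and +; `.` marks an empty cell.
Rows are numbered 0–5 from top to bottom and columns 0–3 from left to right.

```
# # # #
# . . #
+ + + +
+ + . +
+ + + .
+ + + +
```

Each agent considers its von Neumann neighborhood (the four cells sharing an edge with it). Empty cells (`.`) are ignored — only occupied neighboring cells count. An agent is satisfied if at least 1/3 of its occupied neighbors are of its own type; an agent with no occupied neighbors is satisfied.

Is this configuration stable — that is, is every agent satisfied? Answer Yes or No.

Yes

(0,0)# 2/2 ✓
(0,1)# 2/2 ✓
(0,2)# 2/2 ✓
(0,3)# 2/2 ✓
(1,0)# 1/2 ✓
(1,3)# 1/2 ✓
(2,0)+ 2/3 ✓
(2,1)+ 3/3 ✓
(2,2)+ 2/2 ✓
(2,3)+ 2/3 ✓
(3,0)+ 3/3 ✓
(3,1)+ 3/3 ✓
(3,3)+ 1/1 ✓
(4,0)+ 3/3 ✓
(4,1)+ 4/4 ✓
(4,2)+ 2/2 ✓
(5,0)+ 2/2 ✓
(5,1)+ 3/3 ✓
(5,2)+ 3/3 ✓
(5,3)+ 1/1 ✓
All meet the threshold, so the configuration is stable.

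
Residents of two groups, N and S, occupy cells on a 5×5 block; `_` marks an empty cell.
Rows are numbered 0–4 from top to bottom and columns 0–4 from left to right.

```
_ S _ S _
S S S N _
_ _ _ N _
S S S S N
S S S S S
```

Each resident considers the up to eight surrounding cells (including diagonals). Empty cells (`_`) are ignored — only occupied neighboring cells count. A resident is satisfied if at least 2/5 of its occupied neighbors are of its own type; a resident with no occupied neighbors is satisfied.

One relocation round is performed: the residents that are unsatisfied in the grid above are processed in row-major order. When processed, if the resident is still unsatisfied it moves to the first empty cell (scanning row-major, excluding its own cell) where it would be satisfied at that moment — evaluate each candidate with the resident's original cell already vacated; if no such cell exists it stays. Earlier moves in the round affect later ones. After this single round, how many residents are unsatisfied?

Initially unsatisfied (in order): (1,3), (3,4).
  (1,3) → (1,4).
  (3,4) → (0,4).
Resulting grid:
_ S _ S N
S S S _ N
_ _ _ N _
S S S S _
S S S S S
Unsatisfied now: (0,3), (2,3).

2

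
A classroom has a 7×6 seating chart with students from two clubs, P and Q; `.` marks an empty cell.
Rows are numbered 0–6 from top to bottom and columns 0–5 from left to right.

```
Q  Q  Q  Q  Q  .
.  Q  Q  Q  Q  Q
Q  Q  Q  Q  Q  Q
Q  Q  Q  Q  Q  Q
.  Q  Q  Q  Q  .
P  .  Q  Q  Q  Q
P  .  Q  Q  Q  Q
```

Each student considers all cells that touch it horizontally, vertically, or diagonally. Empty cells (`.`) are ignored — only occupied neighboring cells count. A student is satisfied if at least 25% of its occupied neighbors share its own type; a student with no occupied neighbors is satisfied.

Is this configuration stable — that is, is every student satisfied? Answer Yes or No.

Yes

(0,0)Q 2/2 ok
(0,1)Q 4/4 ok
(0,2)Q 5/5 ok
(0,3)Q 5/5 ok
(0,4)Q 4/4 ok
(1,1)Q 7/7 ok
(1,2)Q 8/8 ok
(1,3)Q 8/8 ok
(1,4)Q 7/7 ok
(1,5)Q 4/4 ok
(2,0)Q 4/4 ok
(2,1)Q 7/7 ok
(2,2)Q 8/8 ok
(2,3)Q 8/8 ok
(2,4)Q 8/8 ok
(2,5)Q 5/5 ok
(3,0)Q 4/4 ok
(3,1)Q 7/7 ok
(3,2)Q 8/8 ok
(3,3)Q 8/8 ok
(3,4)Q 7/7 ok
(3,5)Q 4/4 ok
(4,1)Q 5/6 ok
(4,2)Q 7/7 ok
(4,3)Q 8/8 ok
(4,4)Q 7/7 ok
(5,0)P 1/2 ok
(5,2)Q 6/6 ok
(5,3)Q 8/8 ok
(5,4)Q 7/7 ok
(5,5)Q 4/4 ok
(6,0)P 1/1 ok
(6,2)Q 3/3 ok
(6,3)Q 5/5 ok
(6,4)Q 5/5 ok
(6,5)Q 3/3 ok
All meet the threshold, so the configuration is stable.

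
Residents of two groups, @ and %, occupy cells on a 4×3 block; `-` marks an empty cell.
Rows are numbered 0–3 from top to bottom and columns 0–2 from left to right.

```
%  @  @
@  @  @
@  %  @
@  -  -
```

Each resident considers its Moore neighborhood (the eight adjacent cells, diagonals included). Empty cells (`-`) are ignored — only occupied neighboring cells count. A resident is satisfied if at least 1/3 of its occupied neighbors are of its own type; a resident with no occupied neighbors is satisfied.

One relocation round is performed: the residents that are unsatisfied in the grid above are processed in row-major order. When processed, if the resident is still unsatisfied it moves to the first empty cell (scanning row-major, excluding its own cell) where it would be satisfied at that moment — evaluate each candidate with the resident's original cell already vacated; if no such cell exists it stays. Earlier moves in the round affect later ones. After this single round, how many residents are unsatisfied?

Initially unsatisfied (in order): (0,0), (2,1).
  (0,0) → (3,2).
  (2,1): no empty cell satisfies it; stays.
Resulting grid:
- @ @
@ @ @
@ % @
@ - %
Unsatisfied now: (2,1).

1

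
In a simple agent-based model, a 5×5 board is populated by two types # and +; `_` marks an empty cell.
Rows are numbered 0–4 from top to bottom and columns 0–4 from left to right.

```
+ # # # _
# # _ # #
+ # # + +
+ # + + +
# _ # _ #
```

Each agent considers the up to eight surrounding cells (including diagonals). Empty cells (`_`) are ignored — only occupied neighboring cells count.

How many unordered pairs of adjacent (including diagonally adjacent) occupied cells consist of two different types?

Scan each occupied cell's neighbors to the right and below (and the two forward diagonals) so each pair is counted once.
From row 0: 3 unlike of 11 pairs (running 3/11).
From row 1: 6 unlike of 12 pairs (running 9/23).
From row 2: 7 unlike of 17 pairs (running 16/40).
From row 3: 7 unlike of 11 pairs (running 23/51).
Total adjacent occupied pairs: 51; unlike-type pairs: 23.

23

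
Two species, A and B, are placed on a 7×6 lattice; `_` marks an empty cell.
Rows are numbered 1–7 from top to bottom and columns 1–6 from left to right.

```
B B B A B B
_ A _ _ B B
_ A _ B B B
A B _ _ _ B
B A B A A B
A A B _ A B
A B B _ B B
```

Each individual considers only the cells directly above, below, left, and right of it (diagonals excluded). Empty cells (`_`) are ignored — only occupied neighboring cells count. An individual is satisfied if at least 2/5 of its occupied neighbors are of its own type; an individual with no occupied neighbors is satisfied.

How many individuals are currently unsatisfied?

8

Row 1: (1,1)B 1/1 ✓ · (1,2)B 2/3 ✓ · (1,3)B 1/2 ✓ · (1,4)A 0/2 ✗ · (1,5)B 2/3 ✓ · (1,6)B 2/2 ✓
Row 2: (2,2)A 1/2 ✓ · (2,5)B 3/3 ✓ · (2,6)B 3/3 ✓
Row 3: (3,2)A 1/2 ✓ · (3,4)B 1/1 ✓ · (3,5)B 3/3 ✓ · (3,6)B 3/3 ✓
Row 4: (4,1)A 0/2 ✗ · (4,2)B 0/3 ✗ · (4,6)B 2/2 ✓
Row 5: (5,1)B 0/3 ✗ · (5,2)A 1/4 ✗ · (5,3)B 1/3 ✗ · (5,4)A 1/2 ✓ · (5,5)A 2/3 ✓ · (5,6)B 2/3 ✓
Row 6: (6,1)A 2/3 ✓ · (6,2)A 2/4 ✓ · (6,3)B 2/3 ✓ · (6,5)A 1/3 ✗ · (6,6)B 2/3 ✓
Row 7: (7,1)A 1/2 ✓ · (7,2)B 1/3 ✗ · (7,3)B 2/2 ✓ · (7,5)B 1/2 ✓ · (7,6)B 2/2 ✓
Unsatisfied: (1,4), (4,1), (4,2), (5,1), (5,2), (5,3), (6,5), (7,2) — 8 in total.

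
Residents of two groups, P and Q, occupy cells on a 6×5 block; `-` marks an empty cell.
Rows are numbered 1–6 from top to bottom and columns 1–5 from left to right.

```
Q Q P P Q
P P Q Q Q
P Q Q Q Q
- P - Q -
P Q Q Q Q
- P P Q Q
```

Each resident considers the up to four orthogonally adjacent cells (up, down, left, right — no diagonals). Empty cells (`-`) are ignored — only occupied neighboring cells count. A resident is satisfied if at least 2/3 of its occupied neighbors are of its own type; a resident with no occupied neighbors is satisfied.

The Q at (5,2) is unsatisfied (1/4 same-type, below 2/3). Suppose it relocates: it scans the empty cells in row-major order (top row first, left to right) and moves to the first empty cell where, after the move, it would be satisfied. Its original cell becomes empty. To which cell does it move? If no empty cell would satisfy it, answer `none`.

(4,3)

Vacating (5,2). Empty cells in order:
  (4,1): 0/3 same-type → still unsatisfied.
  (4,3): 3/4 same-type → satisfied — stop here.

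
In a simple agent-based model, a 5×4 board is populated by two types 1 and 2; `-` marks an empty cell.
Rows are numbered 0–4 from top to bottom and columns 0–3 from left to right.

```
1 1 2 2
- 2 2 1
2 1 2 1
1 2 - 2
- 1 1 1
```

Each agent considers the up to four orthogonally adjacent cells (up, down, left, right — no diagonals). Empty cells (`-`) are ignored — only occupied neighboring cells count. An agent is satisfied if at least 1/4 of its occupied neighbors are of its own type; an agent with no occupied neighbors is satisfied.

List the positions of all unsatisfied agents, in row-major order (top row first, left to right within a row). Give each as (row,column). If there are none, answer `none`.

(2,0), (2,1), (3,0), (3,1), (3,3)

(0,0)1 1/1 satisfied
(0,1)1 1/3 satisfied
(0,2)2 2/3 satisfied
(0,3)2 1/2 satisfied
(1,1)2 1/3 satisfied
(1,2)2 3/4 satisfied
(1,3)1 1/3 satisfied
(2,0)2 0/2 not
(2,1)1 0/4 not
(2,2)2 1/3 satisfied
(2,3)1 1/3 satisfied
(3,0)1 0/2 not
(3,1)2 0/3 not
(3,3)2 0/2 not
(4,1)1 1/2 satisfied
(4,2)1 2/2 satisfied
(4,3)1 1/2 satisfied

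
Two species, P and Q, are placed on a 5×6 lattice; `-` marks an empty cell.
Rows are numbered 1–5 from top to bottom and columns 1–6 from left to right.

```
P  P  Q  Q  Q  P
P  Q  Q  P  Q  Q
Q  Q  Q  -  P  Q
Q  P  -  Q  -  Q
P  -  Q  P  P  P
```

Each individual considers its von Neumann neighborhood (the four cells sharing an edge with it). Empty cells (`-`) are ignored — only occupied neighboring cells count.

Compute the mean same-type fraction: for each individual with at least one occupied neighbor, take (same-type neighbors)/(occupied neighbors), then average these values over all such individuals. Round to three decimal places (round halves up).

Row 1: (1,1)P 2/2 · (1,2)P 1/3 · (1,3)Q 2/3 · (1,4)Q 2/3 · (1,5)Q 2/3 · (1,6)P 0/2
Row 2: (2,1)P 1/3 · (2,2)Q 2/4 · (2,3)Q 3/4 · (2,4)P 0/3 · (2,5)Q 2/4 · (2,6)Q 2/3
Row 3: (3,1)Q 2/3 · (3,2)Q 3/4 · (3,3)Q 2/2 · (3,5)P 0/2 · (3,6)Q 2/3
Row 4: (4,1)Q 1/3 · (4,2)P 0/2 · (4,4)Q 0/1 · (4,6)Q 1/2
Row 5: (5,1)P 0/1 · (5,3)Q 0/1 · (5,4)P 1/3 · (5,5)P 2/2 · (5,6)P 1/2
Sum over 26 individuals: 2/2 + 1/3 + 2/3 + 2/3 + 2/3 + 0/2 + 1/3 + 2/4 + 3/4 + 0/3 + 2/4 + 2/3 + 2/3 + 3/4 + 2/2 + 0/2 + 2/3 + 1/3 + 0/2 + 0/1 + 1/2 + 0/1 + 0/1 + 1/3 + 2/2 + 1/2 = 71/6; mean = 71/6 ÷ 26 = 71/156 = 0.455128… → 0.455.

0.455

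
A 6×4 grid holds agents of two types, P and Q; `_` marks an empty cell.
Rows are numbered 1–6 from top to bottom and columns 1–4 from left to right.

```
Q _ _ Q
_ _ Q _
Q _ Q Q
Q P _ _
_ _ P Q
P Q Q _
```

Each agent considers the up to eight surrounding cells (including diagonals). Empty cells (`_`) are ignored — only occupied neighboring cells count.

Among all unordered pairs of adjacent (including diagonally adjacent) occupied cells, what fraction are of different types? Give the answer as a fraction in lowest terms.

7/15

Scan each occupied cell's neighbors to the right and below (and the two forward diagonals) so each pair is counted once.
From row 1: 0 unlike of 1 pairs (running 0/1).
From row 2: 0 unlike of 2 pairs (running 0/3).
From row 3: 2 unlike of 4 pairs (running 2/7).
From row 4: 1 unlike of 2 pairs (running 3/9).
From row 5: 3 unlike of 4 pairs (running 6/13).
From row 6: 1 unlike of 2 pairs (running 7/15).
Total adjacent occupied pairs: 15; unlike-type pairs: 7.
7/15 is already in lowest terms.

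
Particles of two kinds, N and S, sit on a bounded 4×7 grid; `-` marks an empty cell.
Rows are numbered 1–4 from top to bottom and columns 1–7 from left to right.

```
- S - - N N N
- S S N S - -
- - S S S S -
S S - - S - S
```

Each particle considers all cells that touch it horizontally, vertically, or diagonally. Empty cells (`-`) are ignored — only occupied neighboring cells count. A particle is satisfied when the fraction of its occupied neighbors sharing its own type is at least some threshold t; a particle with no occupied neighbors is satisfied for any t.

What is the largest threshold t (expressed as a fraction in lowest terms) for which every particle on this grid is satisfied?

Row 1: (1,2)S 2/2 · (1,5)N 2/3 · (1,6)N 2/3 · (1,7)N 1/1
Row 2: (2,2)S 3/3 · (2,3)S 4/5 · (2,4)N 1/6 · (2,5)S 3/6
Row 3: (3,3)S 4/5 · (3,4)S 5/6 · (3,5)S 4/5 · (3,6)S 4/4
Row 4: (4,1)S 1/1 · (4,2)S 2/2 · (4,5)S 3/3 · (4,7)S 1/1
The smallest same-type fraction is 1/6 at (2,4), which reduces to 1/6. Any threshold above that leaves this particle unsatisfied.

1/6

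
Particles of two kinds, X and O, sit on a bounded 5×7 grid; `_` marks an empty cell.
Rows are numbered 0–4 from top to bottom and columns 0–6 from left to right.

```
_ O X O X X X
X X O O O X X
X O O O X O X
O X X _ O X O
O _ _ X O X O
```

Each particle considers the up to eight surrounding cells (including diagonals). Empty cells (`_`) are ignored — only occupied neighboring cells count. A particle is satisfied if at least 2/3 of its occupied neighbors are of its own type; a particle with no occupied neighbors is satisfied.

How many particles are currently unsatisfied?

25

Row 0: (0,1)O 1/4 unhappy · (0,2)X 1/5 unhappy · (0,3)O 3/5 unhappy · (0,4)X 2/5 unhappy · (0,5)X 4/5 ok · (0,6)X 3/3 ok
Row 1: (1,0)X 2/4 unhappy · (1,1)X 3/7 unhappy · (1,2)O 6/8 ok · (1,3)O 5/8 unhappy · (1,4)O 4/8 unhappy · (1,5)X 6/8 ok · (1,6)X 4/5 ok
Row 2: (2,0)X 3/5 unhappy · (2,1)O 3/8 unhappy · (2,2)O 4/7 unhappy · (2,3)O 5/7 ok · (2,4)X 2/7 unhappy · (2,5)O 3/8 unhappy · (2,6)X 3/5 unhappy
Row 3: (3,0)O 2/4 unhappy · (3,1)X 2/6 unhappy · (3,2)X 2/5 unhappy · (3,4)O 3/7 unhappy · (3,5)X 3/8 unhappy · (3,6)O 2/5 unhappy
Row 4: (4,0)O 1/2 unhappy · (4,3)X 1/3 unhappy · (4,4)O 1/4 unhappy · (4,5)X 1/5 unhappy · (4,6)O 1/3 unhappy
Unsatisfied: (0,1), (0,2), (0,3), (0,4), (1,0), (1,1), (1,3), (1,4), (2,0), (2,1), (2,2), (2,4), (2,5), (2,6), (3,0), (3,1), (3,2), (3,4), (3,5), (3,6), (4,0), (4,3), (4,4), (4,5), (4,6) — 25 in total.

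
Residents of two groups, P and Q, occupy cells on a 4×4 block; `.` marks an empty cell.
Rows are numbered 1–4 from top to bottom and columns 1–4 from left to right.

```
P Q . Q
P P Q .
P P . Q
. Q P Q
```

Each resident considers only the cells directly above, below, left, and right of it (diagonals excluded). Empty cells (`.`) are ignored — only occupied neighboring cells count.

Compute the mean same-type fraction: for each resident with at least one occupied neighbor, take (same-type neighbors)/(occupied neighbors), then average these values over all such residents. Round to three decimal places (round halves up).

(1,1)P 1/2
(1,2)Q 0/2
(1,4)Q — no occupied neighbors
(2,1)P 3/3
(2,2)P 2/4
(2,3)Q 0/1
(3,1)P 2/2
(3,2)P 2/3
(3,4)Q 1/1
(4,2)Q 0/2
(4,3)P 0/2
(4,4)Q 1/2
Sum over 11 residents: 1/2 + 0/2 + 3/3 + 2/4 + 0/1 + 2/2 + 2/3 + 1/1 + 0/2 + 0/2 + 1/2 = 31/6; mean = 31/6 ÷ 11 = 31/66 = 0.469696… → 0.470.

0.470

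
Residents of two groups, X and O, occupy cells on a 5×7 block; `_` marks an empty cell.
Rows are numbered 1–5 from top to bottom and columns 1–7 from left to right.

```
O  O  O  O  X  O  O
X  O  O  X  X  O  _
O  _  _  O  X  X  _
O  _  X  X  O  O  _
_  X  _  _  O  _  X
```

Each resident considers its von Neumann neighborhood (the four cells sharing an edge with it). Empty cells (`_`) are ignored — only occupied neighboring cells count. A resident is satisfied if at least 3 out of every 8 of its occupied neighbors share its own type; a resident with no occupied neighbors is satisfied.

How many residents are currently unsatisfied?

(1,1)O 1/2 ok
(1,2)O 3/3 ok
(1,3)O 3/3 ok
(1,4)O 1/3 unhappy
(1,5)X 1/3 unhappy
(1,6)O 2/3 ok
(1,7)O 1/1 ok
(2,1)X 0/3 unhappy
(2,2)O 2/3 ok
(2,3)O 2/3 ok
(2,4)X 1/4 unhappy
(2,5)X 3/4 ok
(2,6)O 1/3 unhappy
(3,1)O 1/2 ok
(3,4)O 0/3 unhappy
(3,5)X 2/4 ok
(3,6)X 1/3 unhappy
(4,1)O 1/1 ok
(4,3)X 1/1 ok
(4,4)X 1/3 unhappy
(4,5)O 2/4 ok
(4,6)O 1/2 ok
(5,2)X 0/0 ok
(5,5)O 1/1 ok
(5,7)X 0/0 ok
Unsatisfied: (1,4), (1,5), (2,1), (2,4), (2,6), (3,4), (3,6), (4,4) — 8 in total.

8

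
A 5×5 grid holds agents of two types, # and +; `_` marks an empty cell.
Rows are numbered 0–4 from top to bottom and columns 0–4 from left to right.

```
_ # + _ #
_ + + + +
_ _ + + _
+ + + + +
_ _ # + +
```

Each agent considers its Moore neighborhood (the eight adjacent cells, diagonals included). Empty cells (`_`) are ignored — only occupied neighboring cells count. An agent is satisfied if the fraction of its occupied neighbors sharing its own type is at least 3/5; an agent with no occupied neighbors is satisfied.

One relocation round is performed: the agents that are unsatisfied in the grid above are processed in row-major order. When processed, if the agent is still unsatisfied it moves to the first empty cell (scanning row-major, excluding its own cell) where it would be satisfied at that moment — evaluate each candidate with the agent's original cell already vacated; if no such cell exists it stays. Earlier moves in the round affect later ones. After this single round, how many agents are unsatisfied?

3

Initially unsatisfied (in order): (0,1), (0,4), (4,2).
  (0,1): no empty cell satisfies it; stays.
  (0,4): no empty cell satisfies it; stays.
  (4,2): no empty cell satisfies it; stays.
Resulting grid:
_ # + _ #
_ + + + +
_ _ + + _
+ + + + +
_ _ # + +
Unsatisfied now: (0,1), (0,4), (4,2).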